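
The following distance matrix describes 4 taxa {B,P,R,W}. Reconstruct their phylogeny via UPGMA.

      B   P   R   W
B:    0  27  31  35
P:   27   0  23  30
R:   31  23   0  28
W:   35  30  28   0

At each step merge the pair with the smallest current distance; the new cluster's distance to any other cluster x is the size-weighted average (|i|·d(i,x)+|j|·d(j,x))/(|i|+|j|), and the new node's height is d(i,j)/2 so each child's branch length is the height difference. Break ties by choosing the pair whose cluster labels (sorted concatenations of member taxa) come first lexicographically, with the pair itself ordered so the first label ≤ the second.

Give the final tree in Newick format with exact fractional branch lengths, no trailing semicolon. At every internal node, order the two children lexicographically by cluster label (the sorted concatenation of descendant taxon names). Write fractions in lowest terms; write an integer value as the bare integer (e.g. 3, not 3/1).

step 1: merge (P,R) at d=23; branch lengths P→23/2, R→23/2; new cluster PR
  updated: d(B,PR)=29, d(PR,W)=29
step 2: merge (B,PR) at d=29; branch lengths B→29/2, PR→3; new cluster BPR
  updated: d(BPR,W)=31
step 3: merge (BPR,W) at d=31; branch lengths BPR→1, W→31/2; new cluster BPRW
final tree: ((B:29/2,(P:23/2,R:23/2):3):1,W:31/2)
total length: 57

((B:29/2,(P:23/2,R:23/2):3):1,W:31/2)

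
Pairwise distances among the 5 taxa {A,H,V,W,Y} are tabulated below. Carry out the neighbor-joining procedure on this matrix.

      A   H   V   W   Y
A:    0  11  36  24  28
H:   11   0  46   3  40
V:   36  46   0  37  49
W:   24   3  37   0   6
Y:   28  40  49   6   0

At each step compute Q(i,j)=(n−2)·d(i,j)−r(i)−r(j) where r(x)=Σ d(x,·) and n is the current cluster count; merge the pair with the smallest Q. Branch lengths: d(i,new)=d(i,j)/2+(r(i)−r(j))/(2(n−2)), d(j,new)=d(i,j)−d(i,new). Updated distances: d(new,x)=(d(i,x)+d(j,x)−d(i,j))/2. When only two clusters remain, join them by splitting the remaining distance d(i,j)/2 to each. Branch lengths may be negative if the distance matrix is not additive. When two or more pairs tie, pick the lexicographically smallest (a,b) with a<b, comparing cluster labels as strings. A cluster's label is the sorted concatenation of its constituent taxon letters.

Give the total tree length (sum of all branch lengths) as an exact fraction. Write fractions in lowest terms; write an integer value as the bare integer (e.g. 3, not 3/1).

step 1: merge (W,Y) at d=6, Q=-175; branch lengths W→-35/6, Y→71/6; new cluster WY
  updated: d(A,WY)=23, d(H,WY)=37/2, d(V,WY)=40
step 2: merge (A,H) at d=11, Q=-247/2; branch lengths A→33/8, H→55/8; new cluster AH
  updated: d(AH,V)=71/2, d(AH,WY)=61/4
step 3: merge (AH,V) at d=71/2, Q=-363/4; branch lengths AH→43/8, V→241/8; new cluster AHV
  updated: d(AHV,WY)=79/8
step 4: merge (AHV,WY) at d=79/8; branch lengths AHV→79/16, WY→79/16; new cluster AHVWY
final tree: (((A:33/8,H:55/8):43/8,V:241/8):79/16,(W:-35/6,Y:71/6):79/16)
total length: 499/8

499/8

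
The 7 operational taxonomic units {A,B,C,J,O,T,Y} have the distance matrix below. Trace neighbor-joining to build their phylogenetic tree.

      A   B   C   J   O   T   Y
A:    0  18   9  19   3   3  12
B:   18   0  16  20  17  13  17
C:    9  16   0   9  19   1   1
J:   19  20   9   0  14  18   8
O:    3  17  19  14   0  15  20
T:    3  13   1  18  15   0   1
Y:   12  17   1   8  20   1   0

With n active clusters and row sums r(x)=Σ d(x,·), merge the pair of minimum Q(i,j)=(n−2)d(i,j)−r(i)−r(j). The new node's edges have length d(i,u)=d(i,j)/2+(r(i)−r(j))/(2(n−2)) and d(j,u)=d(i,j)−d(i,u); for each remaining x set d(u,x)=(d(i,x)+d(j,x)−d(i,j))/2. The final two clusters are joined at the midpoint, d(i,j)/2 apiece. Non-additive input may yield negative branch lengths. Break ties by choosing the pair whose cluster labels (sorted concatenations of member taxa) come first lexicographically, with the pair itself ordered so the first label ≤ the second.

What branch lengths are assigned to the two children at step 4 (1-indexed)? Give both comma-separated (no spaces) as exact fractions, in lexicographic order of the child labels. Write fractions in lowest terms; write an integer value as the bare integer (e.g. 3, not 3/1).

1. join A+O (d=3, Q=-137) ⇒ AO; edges |A|=-9/10, |O|=39/10
  updated: d(AO,B)=16, d(AO,C)=25/2, d(AO,J)=15, d(AO,T)=15/2, d(AO,Y)=29/2
2. join AO+B (d=16, Q=-167/2) ⇒ ABO; edges |AO|=95/16, |B|=161/16
  updated: d(ABO,C)=25/4, d(ABO,J)=19/2, d(ABO,T)=9/4, d(ABO,Y)=31/4
3. join ABO+J (d=19/2, Q=-167/4) ⇒ ABJO; edges |ABO|=13/8, |J|=63/8
  updated: d(ABJO,C)=23/8, d(ABJO,T)=43/8, d(ABJO,Y)=25/8
4. join ABJO+C (d=23/8, Q=-21/2) ⇒ ABCJO; edges |ABJO|=49/16, |C|=-3/16
  updated: d(ABCJO,T)=7/4, d(ABCJO,Y)=5/8
5. join ABCJO+T (d=7/4, Q=-27/8) ⇒ ABCJOT; edges |ABCJO|=11/16, |T|=17/16
  updated: d(ABCJOT,Y)=-1/16
6. join ABCJOT+Y (d=-1/16) ⇒ ABCJOTY; edges |ABCJOT|=-1/32, |Y|=-1/32
final tree: ((((((A:-9/10,O:39/10):95/16,B:161/16):13/8,J:63/8):49/16,C:-3/16):11/16,T:17/16):-1/32,Y:-1/32)
total length: 529/16

49/16,-3/16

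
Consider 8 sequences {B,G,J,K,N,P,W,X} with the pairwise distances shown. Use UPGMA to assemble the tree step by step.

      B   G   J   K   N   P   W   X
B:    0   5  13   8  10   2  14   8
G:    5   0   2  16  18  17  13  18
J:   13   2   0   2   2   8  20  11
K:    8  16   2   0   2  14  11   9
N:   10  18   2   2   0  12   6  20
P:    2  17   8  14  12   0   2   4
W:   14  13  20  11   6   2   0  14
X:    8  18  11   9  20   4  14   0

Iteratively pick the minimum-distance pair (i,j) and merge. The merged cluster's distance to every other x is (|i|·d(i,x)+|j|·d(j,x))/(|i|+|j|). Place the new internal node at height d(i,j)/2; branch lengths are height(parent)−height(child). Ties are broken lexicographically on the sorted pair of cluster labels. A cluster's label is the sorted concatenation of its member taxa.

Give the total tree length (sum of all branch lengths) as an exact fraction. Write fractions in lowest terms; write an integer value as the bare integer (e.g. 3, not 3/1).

1. join B+P (d=2) ⇒ BP; edges |B|=1, |P|=1
  updated: d(BP,G)=11, d(BP,J)=21/2, d(BP,K)=11, d(BP,N)=11, d(BP,W)=8, d(BP,X)=6
2. join G+J (d=2) ⇒ GJ; edges |G|=1, |J|=1
  updated: d(BP,GJ)=43/4, d(GJ,K)=9, d(GJ,N)=10, d(GJ,W)=33/2, d(GJ,X)=29/2
3. join K+N (d=2) ⇒ KN; edges |K|=1, |N|=1
  updated: d(BP,KN)=11, d(GJ,KN)=19/2, d(KN,W)=17/2, d(KN,X)=29/2
4. join BP+X (d=6) ⇒ BPX; edges |BP|=2, |X|=3
  updated: d(BPX,GJ)=12, d(BPX,KN)=73/6, d(BPX,W)=10
5. join KN+W (d=17/2) ⇒ KNW; edges |KN|=13/4, |W|=17/4
  updated: d(BPX,KNW)=103/9, d(GJ,KNW)=71/6
6. join BPX+KNW (d=103/9) ⇒ BKNPWX; edges |BPX|=49/18, |KNW|=53/36
  updated: d(BKNPWX,GJ)=143/12
7. join BKNPWX+GJ (d=143/12) ⇒ BGJKNPWX; edges |BKNPWX|=17/72, |GJ|=119/24
final tree: ((((B:1,P:1):2,X:3):49/18,((K:1,N:1):13/4,W:17/4):53/36):17/72,(G:1,J:1):119/24)
total length: 251/9

251/9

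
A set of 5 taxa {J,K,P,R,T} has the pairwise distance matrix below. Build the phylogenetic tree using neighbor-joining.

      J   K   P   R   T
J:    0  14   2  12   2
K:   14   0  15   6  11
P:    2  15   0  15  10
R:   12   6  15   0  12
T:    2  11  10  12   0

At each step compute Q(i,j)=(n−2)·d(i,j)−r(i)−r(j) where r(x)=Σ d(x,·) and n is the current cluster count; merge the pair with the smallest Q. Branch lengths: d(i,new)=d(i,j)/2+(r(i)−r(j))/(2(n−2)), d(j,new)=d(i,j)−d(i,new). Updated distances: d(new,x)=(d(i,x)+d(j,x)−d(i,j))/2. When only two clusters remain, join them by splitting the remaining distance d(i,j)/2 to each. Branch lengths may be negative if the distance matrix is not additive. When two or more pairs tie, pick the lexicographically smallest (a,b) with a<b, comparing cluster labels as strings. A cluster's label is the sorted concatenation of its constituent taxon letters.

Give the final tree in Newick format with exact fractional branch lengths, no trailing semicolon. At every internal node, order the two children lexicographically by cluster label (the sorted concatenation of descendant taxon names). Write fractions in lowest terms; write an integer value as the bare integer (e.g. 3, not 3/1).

(((J:-3/2,P:7/2):13/4,(K:19/6,R:17/6):27/4):7/8,T:7/8)

iteration 1: select K,R (d=6, Q=-73); attach at lengths (19/6, 17/6); label the merged cluster KR
  updated: d(J,KR)=10, d(KR,P)=12, d(KR,T)=17/2
iteration 2: select J,P (d=2, Q=-34); attach at lengths (-3/2, 7/2); label the merged cluster JP
  updated: d(JP,KR)=10, d(JP,T)=5
iteration 3: select JP,KR (d=10, Q=-47/2); attach at lengths (13/4, 27/4); label the merged cluster JKPR
  updated: d(JKPR,T)=7/4
iteration 4: select JKPR,T (d=7/4); attach at lengths (7/8, 7/8); label the merged cluster JKPRT
final tree: (((J:-3/2,P:7/2):13/4,(K:19/6,R:17/6):27/4):7/8,T:7/8)
total length: 79/4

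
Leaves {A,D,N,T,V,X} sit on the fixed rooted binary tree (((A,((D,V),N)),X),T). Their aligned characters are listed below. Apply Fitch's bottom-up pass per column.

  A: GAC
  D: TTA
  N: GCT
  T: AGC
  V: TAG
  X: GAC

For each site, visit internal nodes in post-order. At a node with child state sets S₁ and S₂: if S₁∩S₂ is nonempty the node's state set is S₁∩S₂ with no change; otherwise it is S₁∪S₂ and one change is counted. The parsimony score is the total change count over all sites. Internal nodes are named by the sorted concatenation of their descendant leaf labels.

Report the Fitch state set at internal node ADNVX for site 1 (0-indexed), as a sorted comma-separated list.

A

DV@0: {T} ∩ {T} = {T} (intersection, +0)
DNV@0: {T} ∪ {G} = {G,T} (union, +1)
ADNV@0: {G} ∩ {G,T} = {G} (intersection, +0)
ADNVX@0: {G} ∩ {G} = {G} (intersection, +0)
ADNTVX@0: {G} ∪ {A} = {A,G} (union, +1)
DV@1: {T} ∪ {A} = {A,T} (union, +1)
DNV@1: {A,T} ∪ {C} = {A,C,T} (union, +1)
ADNV@1: {A} ∩ {A,C,T} = {A} (intersection, +0)
ADNVX@1: {A} ∩ {A} = {A} (intersection, +0)
ADNTVX@1: {A} ∪ {G} = {A,G} (union, +1)
DV@2: {A} ∪ {G} = {A,G} (union, +1)
DNV@2: {A,G} ∪ {T} = {A,G,T} (union, +1)
ADNV@2: {C} ∪ {A,G,T} = {A,C,G,T} (union, +1)
ADNVX@2: {A,C,G,T} ∩ {C} = {C} (intersection, +0)
ADNTVX@2: {C} ∩ {C} = {C} (intersection, +0)
per-site changes: [2, 3, 3]; total = 8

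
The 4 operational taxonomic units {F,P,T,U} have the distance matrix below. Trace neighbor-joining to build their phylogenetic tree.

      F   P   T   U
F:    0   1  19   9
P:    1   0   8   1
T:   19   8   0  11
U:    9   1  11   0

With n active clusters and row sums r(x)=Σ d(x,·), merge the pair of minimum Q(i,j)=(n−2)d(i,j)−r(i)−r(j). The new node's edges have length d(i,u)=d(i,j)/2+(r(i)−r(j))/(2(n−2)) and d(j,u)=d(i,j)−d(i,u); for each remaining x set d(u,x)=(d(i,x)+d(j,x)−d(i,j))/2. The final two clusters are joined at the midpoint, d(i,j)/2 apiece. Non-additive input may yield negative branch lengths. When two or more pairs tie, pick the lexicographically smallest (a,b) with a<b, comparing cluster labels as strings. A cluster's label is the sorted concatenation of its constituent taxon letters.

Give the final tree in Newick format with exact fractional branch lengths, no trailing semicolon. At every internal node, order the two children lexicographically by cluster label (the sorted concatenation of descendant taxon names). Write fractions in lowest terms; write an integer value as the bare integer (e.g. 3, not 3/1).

iteration 1: select F,P (d=1, Q=-37); attach at lengths (21/4, -17/4); label the merged cluster FP
  updated: d(FP,T)=13, d(FP,U)=9/2
iteration 2: select FP,T (d=13, Q=-57/2); attach at lengths (13/4, 39/4); label the merged cluster FPT
  updated: d(FPT,U)=5/4
iteration 3: select FPT,U (d=5/4); attach at lengths (5/8, 5/8); label the merged cluster FPTU
final tree: (((F:21/4,P:-17/4):13/4,T:39/4):5/8,U:5/8)
total length: 61/4

(((F:21/4,P:-17/4):13/4,T:39/4):5/8,U:5/8)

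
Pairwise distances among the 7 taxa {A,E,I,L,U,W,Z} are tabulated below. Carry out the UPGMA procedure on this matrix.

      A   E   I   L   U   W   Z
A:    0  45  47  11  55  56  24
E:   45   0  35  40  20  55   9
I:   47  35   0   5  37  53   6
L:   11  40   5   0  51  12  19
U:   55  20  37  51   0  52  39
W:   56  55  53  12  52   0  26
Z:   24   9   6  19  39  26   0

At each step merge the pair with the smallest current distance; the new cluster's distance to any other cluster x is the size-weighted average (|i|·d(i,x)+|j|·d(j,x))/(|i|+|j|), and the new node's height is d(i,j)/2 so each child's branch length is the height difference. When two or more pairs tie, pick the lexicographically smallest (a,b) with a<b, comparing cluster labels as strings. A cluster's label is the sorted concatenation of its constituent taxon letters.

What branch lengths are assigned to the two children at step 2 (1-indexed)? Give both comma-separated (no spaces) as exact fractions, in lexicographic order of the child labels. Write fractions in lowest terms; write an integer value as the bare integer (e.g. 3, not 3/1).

step 1: merge (I,L) at d=5; branch lengths I→5/2, L→5/2; new cluster IL
  updated: d(A,IL)=29, d(E,IL)=75/2, d(IL,U)=44, d(IL,W)=65/2, d(IL,Z)=25/2
step 2: merge (E,Z) at d=9; branch lengths E→9/2, Z→9/2; new cluster EZ
  updated: d(A,EZ)=69/2, d(EZ,IL)=25, d(EZ,U)=59/2, d(EZ,W)=81/2
step 3: merge (EZ,IL) at d=25; branch lengths EZ→8, IL→10; new cluster EILZ
  updated: d(A,EILZ)=127/4, d(EILZ,U)=147/4, d(EILZ,W)=73/2
step 4: merge (A,EILZ) at d=127/4; branch lengths A→127/8, EILZ→27/8; new cluster AEILZ
  updated: d(AEILZ,U)=202/5, d(AEILZ,W)=202/5
step 5: merge (AEILZ,U) at d=202/5; branch lengths AEILZ→173/40, U→101/5; new cluster AEILUZ
  updated: d(AEILUZ,W)=127/3
step 6: merge (AEILUZ,W) at d=127/3; branch lengths AEILUZ→29/30, W→127/6; new cluster AEILUWZ
final tree: (((A:127/8,((E:9/2,Z:9/2):8,(I:5/2,L:5/2):10):27/8):173/40,U:101/5):29/30,W:127/6)
total length: 11749/120

9/2,9/2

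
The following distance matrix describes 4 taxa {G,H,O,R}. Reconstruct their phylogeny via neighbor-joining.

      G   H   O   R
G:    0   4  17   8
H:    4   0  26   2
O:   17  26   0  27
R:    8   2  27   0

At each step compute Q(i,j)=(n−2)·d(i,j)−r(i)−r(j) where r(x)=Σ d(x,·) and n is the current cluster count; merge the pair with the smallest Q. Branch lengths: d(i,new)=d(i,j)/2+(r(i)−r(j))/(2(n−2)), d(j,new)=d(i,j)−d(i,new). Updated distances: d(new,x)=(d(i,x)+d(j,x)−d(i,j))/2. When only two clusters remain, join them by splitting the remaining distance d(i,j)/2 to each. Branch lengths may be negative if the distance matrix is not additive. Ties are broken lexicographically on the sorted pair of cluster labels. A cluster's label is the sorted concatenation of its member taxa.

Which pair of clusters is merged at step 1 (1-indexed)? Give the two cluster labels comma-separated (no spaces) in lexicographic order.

iteration 1: select G,O (d=17, Q=-65); attach at lengths (-7/4, 75/4); label the merged cluster GO
  updated: d(GO,H)=13/2, d(GO,R)=9
iteration 2: select GO,H (d=13/2, Q=-35/2); attach at lengths (27/4, -1/4); label the merged cluster GHO
  updated: d(GHO,R)=9/4
iteration 3: select GHO,R (d=9/4); attach at lengths (9/8, 9/8); label the merged cluster GHOR
final tree: (((G:-7/4,O:75/4):27/4,H:-1/4):9/8,R:9/8)
total length: 103/4

G,O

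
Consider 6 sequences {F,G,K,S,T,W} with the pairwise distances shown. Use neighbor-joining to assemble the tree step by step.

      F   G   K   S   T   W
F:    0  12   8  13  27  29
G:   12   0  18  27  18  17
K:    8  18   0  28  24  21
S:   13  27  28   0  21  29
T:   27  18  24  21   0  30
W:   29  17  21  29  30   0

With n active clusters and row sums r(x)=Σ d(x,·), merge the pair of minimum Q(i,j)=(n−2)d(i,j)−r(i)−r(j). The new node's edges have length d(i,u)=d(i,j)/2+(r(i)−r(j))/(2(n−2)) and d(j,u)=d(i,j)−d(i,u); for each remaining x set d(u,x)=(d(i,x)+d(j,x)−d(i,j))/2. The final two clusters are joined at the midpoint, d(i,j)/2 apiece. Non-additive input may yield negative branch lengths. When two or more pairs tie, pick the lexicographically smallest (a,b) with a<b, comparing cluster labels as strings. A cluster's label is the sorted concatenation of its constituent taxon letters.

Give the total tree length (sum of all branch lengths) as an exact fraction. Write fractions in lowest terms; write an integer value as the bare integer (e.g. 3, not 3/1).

step 1: merge (F,K) at d=8, Q=-156; branch lengths F→11/4, K→21/4; new cluster FK
  updated: d(FK,G)=11, d(FK,S)=33/2, d(FK,T)=43/2, d(FK,W)=21
step 2: merge (S,T) at d=21, Q=-121; branch lengths S→11, T→10; new cluster ST
  updated: d(FK,ST)=17/2, d(G,ST)=12, d(ST,W)=19
step 3: merge (FK,ST) at d=17/2, Q=-63; branch lengths FK→9/2, ST→4; new cluster FKST
  updated: d(FKST,G)=29/4, d(FKST,W)=63/4
step 4: merge (FKST,G) at d=29/4, Q=-40; branch lengths FKST→3, G→17/4; new cluster FGKST
  updated: d(FGKST,W)=51/4
step 5: merge (FGKST,W) at d=51/4; branch lengths FGKST→51/8, W→51/8; new cluster FGKSTW
final tree: ((((F:11/4,K:21/4):9/2,(S:11,T:10):4):3,G:17/4):51/8,W:51/8)
total length: 115/2

115/2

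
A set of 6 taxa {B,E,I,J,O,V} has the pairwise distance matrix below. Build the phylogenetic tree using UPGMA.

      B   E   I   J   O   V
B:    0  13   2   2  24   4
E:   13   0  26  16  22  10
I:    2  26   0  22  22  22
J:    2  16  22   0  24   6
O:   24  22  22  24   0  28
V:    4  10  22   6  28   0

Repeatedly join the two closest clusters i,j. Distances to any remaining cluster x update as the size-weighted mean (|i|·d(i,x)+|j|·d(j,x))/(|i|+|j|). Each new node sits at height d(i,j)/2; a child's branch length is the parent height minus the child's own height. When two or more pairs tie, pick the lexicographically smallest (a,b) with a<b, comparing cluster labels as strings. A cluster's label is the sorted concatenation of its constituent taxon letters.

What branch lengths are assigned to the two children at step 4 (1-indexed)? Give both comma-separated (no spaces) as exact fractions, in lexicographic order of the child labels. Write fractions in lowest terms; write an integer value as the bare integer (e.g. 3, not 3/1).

15/8,65/8

1. join B+I (d=2) ⇒ BI; edges |B|=1, |I|=1
  updated: d(BI,E)=39/2, d(BI,J)=12, d(BI,O)=23, d(BI,V)=13
2. join J+V (d=6) ⇒ JV; edges |J|=3, |V|=3
  updated: d(BI,JV)=25/2, d(E,JV)=13, d(JV,O)=26
3. join BI+JV (d=25/2) ⇒ BIJV; edges |BI|=21/4, |JV|=13/4
  updated: d(BIJV,E)=65/4, d(BIJV,O)=49/2
4. join BIJV+E (d=65/4) ⇒ BEIJV; edges |BIJV|=15/8, |E|=65/8
  updated: d(BEIJV,O)=24
5. join BEIJV+O (d=24) ⇒ BEIJOV; edges |BEIJV|=31/8, |O|=12
final tree: ((((B:1,I:1):21/4,(J:3,V:3):13/4):15/8,E:65/8):31/8,O:12)
total length: 339/8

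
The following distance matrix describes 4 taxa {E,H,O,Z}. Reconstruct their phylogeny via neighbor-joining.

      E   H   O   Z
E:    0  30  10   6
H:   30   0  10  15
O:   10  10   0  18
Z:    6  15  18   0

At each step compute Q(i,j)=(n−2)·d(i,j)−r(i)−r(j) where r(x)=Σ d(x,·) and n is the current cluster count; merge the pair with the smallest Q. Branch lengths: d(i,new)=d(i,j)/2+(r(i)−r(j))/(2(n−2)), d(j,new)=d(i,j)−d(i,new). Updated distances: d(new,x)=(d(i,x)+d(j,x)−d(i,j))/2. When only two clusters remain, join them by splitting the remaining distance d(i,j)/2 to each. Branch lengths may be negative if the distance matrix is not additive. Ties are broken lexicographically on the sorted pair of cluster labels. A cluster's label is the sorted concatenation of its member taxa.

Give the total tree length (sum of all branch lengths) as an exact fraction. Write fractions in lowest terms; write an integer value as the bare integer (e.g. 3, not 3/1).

105/4

step 1: merge (E,Z) at d=6, Q=-73; branch lengths E→19/4, Z→5/4; new cluster EZ
  updated: d(EZ,H)=39/2, d(EZ,O)=11
step 2: merge (EZ,H) at d=39/2, Q=-81/2; branch lengths EZ→41/4, H→37/4; new cluster EHZ
  updated: d(EHZ,O)=3/4
step 3: merge (EHZ,O) at d=3/4; branch lengths EHZ→3/8, O→3/8; new cluster EHOZ
final tree: (((E:19/4,Z:5/4):41/4,H:37/4):3/8,O:3/8)
total length: 105/4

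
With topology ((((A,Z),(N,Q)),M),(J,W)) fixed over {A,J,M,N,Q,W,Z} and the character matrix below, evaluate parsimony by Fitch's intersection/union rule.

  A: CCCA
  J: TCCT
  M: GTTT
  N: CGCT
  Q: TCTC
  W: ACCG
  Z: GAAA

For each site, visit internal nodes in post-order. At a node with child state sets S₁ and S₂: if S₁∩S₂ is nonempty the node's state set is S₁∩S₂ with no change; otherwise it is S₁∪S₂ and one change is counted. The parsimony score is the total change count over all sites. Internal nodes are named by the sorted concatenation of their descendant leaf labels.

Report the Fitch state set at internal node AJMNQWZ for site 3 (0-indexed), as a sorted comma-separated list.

[col 0] AZ: children A:{C}, Z:{G} ∪→ {C,G}; cost 1
[col 0] NQ: children N:{C}, Q:{T} ∪→ {C,T}; cost 1
[col 0] ANQZ: children AZ:{C,G}, NQ:{C,T} ∩→ {C}; cost 0
[col 0] AMNQZ: children ANQZ:{C}, M:{G} ∪→ {C,G}; cost 1
[col 0] JW: children J:{T}, W:{A} ∪→ {A,T}; cost 1
[col 0] AJMNQWZ: children AMNQZ:{C,G}, JW:{A,T} ∪→ {A,C,G,T}; cost 1
[col 1] AZ: children A:{C}, Z:{A} ∪→ {A,C}; cost 1
[col 1] NQ: children N:{G}, Q:{C} ∪→ {C,G}; cost 1
[col 1] ANQZ: children AZ:{A,C}, NQ:{C,G} ∩→ {C}; cost 0
[col 1] AMNQZ: children ANQZ:{C}, M:{T} ∪→ {C,T}; cost 1
[col 1] JW: children J:{C}, W:{C} ∩→ {C}; cost 0
[col 1] AJMNQWZ: children AMNQZ:{C,T}, JW:{C} ∩→ {C}; cost 0
[col 2] AZ: children A:{C}, Z:{A} ∪→ {A,C}; cost 1
[col 2] NQ: children N:{C}, Q:{T} ∪→ {C,T}; cost 1
[col 2] ANQZ: children AZ:{A,C}, NQ:{C,T} ∩→ {C}; cost 0
[col 2] AMNQZ: children ANQZ:{C}, M:{T} ∪→ {C,T}; cost 1
[col 2] JW: children J:{C}, W:{C} ∩→ {C}; cost 0
[col 2] AJMNQWZ: children AMNQZ:{C,T}, JW:{C} ∩→ {C}; cost 0
[col 3] AZ: children A:{A}, Z:{A} ∩→ {A}; cost 0
[col 3] NQ: children N:{T}, Q:{C} ∪→ {C,T}; cost 1
[col 3] ANQZ: children AZ:{A}, NQ:{C,T} ∪→ {A,C,T}; cost 1
[col 3] AMNQZ: children ANQZ:{A,C,T}, M:{T} ∩→ {T}; cost 0
[col 3] JW: children J:{T}, W:{G} ∪→ {G,T}; cost 1
[col 3] AJMNQWZ: children AMNQZ:{T}, JW:{G,T} ∩→ {T}; cost 0
per-site changes: [5, 3, 3, 3]; total = 14

T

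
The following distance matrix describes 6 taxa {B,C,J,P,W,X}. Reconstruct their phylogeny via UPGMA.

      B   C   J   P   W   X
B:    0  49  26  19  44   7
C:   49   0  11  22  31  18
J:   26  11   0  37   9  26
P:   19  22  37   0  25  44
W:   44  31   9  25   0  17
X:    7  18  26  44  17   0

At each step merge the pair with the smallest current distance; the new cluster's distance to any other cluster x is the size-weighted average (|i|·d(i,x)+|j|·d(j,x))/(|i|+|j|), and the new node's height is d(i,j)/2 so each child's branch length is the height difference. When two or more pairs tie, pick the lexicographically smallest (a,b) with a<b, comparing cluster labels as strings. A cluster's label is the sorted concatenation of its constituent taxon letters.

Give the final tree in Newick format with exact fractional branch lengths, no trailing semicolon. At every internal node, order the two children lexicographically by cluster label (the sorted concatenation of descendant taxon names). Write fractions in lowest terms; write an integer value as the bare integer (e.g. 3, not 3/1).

1. join B+X (d=7) ⇒ BX; edges |B|=7/2, |X|=7/2
  updated: d(BX,C)=67/2, d(BX,J)=26, d(BX,P)=63/2, d(BX,W)=61/2
2. join J+W (d=9) ⇒ JW; edges |J|=9/2, |W|=9/2
  updated: d(BX,JW)=113/4, d(C,JW)=21, d(JW,P)=31
3. join C+JW (d=21) ⇒ CJW; edges |C|=21/2, |JW|=6
  updated: d(BX,CJW)=30, d(CJW,P)=28
4. join CJW+P (d=28) ⇒ CJPW; edges |CJW|=7/2, |P|=14
  updated: d(BX,CJPW)=243/8
5. join BX+CJPW (d=243/8) ⇒ BCJPWX; edges |BX|=187/16, |CJPW|=19/16
final tree: ((B:7/2,X:7/2):187/16,((C:21/2,(J:9/2,W:9/2):6):7/2,P:14):19/16)
total length: 503/8

((B:7/2,X:7/2):187/16,((C:21/2,(J:9/2,W:9/2):6):7/2,P:14):19/16)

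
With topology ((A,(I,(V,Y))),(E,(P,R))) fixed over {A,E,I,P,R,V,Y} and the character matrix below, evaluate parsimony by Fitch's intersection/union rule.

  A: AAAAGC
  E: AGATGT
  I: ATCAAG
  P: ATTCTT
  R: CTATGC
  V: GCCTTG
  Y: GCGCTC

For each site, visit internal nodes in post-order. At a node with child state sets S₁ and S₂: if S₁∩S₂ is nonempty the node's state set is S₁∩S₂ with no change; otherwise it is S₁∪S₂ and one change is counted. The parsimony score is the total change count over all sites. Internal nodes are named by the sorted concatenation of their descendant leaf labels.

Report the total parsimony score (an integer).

19

[col 0] VY: children V:{G}, Y:{G} ∩→ {G}; cost 0
[col 0] IVY: children I:{A}, VY:{G} ∪→ {A,G}; cost 1
[col 0] AIVY: children A:{A}, IVY:{A,G} ∩→ {A}; cost 0
[col 0] PR: children P:{A}, R:{C} ∪→ {A,C}; cost 1
[col 0] EPR: children E:{A}, PR:{A,C} ∩→ {A}; cost 0
[col 0] AEIPRVY: children AIVY:{A}, EPR:{A} ∩→ {A}; cost 0
[col 1] VY: children V:{C}, Y:{C} ∩→ {C}; cost 0
[col 1] IVY: children I:{T}, VY:{C} ∪→ {C,T}; cost 1
[col 1] AIVY: children A:{A}, IVY:{C,T} ∪→ {A,C,T}; cost 1
[col 1] PR: children P:{T}, R:{T} ∩→ {T}; cost 0
[col 1] EPR: children E:{G}, PR:{T} ∪→ {G,T}; cost 1
[col 1] AEIPRVY: children AIVY:{A,C,T}, EPR:{G,T} ∩→ {T}; cost 0
[col 2] VY: children V:{C}, Y:{G} ∪→ {C,G}; cost 1
[col 2] IVY: children I:{C}, VY:{C,G} ∩→ {C}; cost 0
[col 2] AIVY: children A:{A}, IVY:{C} ∪→ {A,C}; cost 1
[col 2] PR: children P:{T}, R:{A} ∪→ {A,T}; cost 1
[col 2] EPR: children E:{A}, PR:{A,T} ∩→ {A}; cost 0
[col 2] AEIPRVY: children AIVY:{A,C}, EPR:{A} ∩→ {A}; cost 0
[col 3] VY: children V:{T}, Y:{C} ∪→ {C,T}; cost 1
[col 3] IVY: children I:{A}, VY:{C,T} ∪→ {A,C,T}; cost 1
[col 3] AIVY: children A:{A}, IVY:{A,C,T} ∩→ {A}; cost 0
[col 3] PR: children P:{C}, R:{T} ∪→ {C,T}; cost 1
[col 3] EPR: children E:{T}, PR:{C,T} ∩→ {T}; cost 0
[col 3] AEIPRVY: children AIVY:{A}, EPR:{T} ∪→ {A,T}; cost 1
[col 4] VY: children V:{T}, Y:{T} ∩→ {T}; cost 0
[col 4] IVY: children I:{A}, VY:{T} ∪→ {A,T}; cost 1
[col 4] AIVY: children A:{G}, IVY:{A,T} ∪→ {A,G,T}; cost 1
[col 4] PR: children P:{T}, R:{G} ∪→ {G,T}; cost 1
[col 4] EPR: children E:{G}, PR:{G,T} ∩→ {G}; cost 0
[col 4] AEIPRVY: children AIVY:{A,G,T}, EPR:{G} ∩→ {G}; cost 0
[col 5] VY: children V:{G}, Y:{C} ∪→ {C,G}; cost 1
[col 5] IVY: children I:{G}, VY:{C,G} ∩→ {G}; cost 0
[col 5] AIVY: children A:{C}, IVY:{G} ∪→ {C,G}; cost 1
[col 5] PR: children P:{T}, R:{C} ∪→ {C,T}; cost 1
[col 5] EPR: children E:{T}, PR:{C,T} ∩→ {T}; cost 0
[col 5] AEIPRVY: children AIVY:{C,G}, EPR:{T} ∪→ {C,G,T}; cost 1
per-site changes: [2, 3, 3, 4, 3, 4]; total = 19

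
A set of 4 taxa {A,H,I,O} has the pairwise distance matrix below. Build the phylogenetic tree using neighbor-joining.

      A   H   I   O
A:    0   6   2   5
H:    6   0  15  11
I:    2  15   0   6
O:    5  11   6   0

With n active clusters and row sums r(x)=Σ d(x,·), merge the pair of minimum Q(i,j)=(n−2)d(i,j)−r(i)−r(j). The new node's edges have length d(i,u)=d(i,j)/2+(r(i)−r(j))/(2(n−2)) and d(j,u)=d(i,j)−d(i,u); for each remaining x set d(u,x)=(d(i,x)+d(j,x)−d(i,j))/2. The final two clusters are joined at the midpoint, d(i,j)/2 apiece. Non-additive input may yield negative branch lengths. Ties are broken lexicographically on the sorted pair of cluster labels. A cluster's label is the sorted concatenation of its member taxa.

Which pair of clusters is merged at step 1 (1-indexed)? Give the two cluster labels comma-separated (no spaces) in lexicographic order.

iteration 1: select A,H (d=6, Q=-33); attach at lengths (-7/4, 31/4); label the merged cluster AH
  updated: d(AH,I)=11/2, d(AH,O)=5
iteration 2: select AH,I (d=11/2, Q=-33/2); attach at lengths (9/4, 13/4); label the merged cluster AHI
  updated: d(AHI,O)=11/4
iteration 3: select AHI,O (d=11/4); attach at lengths (11/8, 11/8); label the merged cluster AHIO
final tree: (((A:-7/4,H:31/4):9/4,I:13/4):11/8,O:11/8)
total length: 57/4

A,H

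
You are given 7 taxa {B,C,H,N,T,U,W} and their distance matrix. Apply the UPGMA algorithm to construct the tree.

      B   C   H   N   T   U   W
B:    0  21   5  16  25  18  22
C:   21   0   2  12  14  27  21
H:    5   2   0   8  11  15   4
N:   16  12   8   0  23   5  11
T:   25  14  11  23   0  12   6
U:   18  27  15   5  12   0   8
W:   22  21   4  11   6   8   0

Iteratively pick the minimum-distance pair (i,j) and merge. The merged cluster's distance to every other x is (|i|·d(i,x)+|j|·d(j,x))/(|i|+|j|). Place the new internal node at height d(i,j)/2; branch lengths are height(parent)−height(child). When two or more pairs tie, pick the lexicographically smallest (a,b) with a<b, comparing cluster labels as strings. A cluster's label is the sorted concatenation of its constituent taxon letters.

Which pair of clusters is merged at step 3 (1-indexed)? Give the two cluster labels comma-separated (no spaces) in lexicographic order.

step 1: merge (C,H) at d=2; branch lengths C→1, H→1; new cluster CH
  updated: d(B,CH)=13, d(CH,N)=10, d(CH,T)=25/2, d(CH,U)=21, d(CH,W)=25/2
step 2: merge (N,U) at d=5; branch lengths N→5/2, U→5/2; new cluster NU
  updated: d(B,NU)=17, d(CH,NU)=31/2, d(NU,T)=35/2, d(NU,W)=19/2
step 3: merge (T,W) at d=6; branch lengths T→3, W→3; new cluster TW
  updated: d(B,TW)=47/2, d(CH,TW)=25/2, d(NU,TW)=27/2
step 4: merge (CH,TW) at d=25/2; branch lengths CH→21/4, TW→13/4; new cluster CHTW
  updated: d(B,CHTW)=73/4, d(CHTW,NU)=29/2
step 5: merge (CHTW,NU) at d=29/2; branch lengths CHTW→1, NU→19/4; new cluster CHNTUW
  updated: d(B,CHNTUW)=107/6
step 6: merge (B,CHNTUW) at d=107/6; branch lengths B→107/12, CHNTUW→5/3; new cluster BCHNTUW
final tree: (B:107/12,(((C:1,H:1):21/4,(T:3,W:3):13/4):1,(N:5/2,U:5/2):19/4):5/3)
total length: 227/6

T,W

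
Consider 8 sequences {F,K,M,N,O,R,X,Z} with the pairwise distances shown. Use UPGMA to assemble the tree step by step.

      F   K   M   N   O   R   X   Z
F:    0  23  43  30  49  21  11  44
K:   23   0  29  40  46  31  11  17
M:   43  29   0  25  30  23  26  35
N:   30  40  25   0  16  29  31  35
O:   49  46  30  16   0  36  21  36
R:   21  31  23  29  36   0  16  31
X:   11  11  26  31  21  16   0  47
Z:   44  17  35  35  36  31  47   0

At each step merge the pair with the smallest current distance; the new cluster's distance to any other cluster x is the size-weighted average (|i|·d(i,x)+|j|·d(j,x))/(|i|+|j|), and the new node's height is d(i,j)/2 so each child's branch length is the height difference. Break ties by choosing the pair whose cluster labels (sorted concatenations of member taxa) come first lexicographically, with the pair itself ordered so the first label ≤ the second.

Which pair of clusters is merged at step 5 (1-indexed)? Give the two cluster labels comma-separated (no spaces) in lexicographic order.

step 1: merge (F,X) at d=11; branch lengths F→11/2, X→11/2; new cluster FX
  updated: d(FX,K)=17, d(FX,M)=69/2, d(FX,N)=61/2, d(FX,O)=35, d(FX,R)=37/2, d(FX,Z)=91/2
step 2: merge (N,O) at d=16; branch lengths N→8, O→8; new cluster NO
  updated: d(FX,NO)=131/4, d(K,NO)=43, d(M,NO)=55/2, d(NO,R)=65/2, d(NO,Z)=71/2
step 3: merge (FX,K) at d=17; branch lengths FX→3, K→17/2; new cluster FKX
  updated: d(FKX,M)=98/3, d(FKX,NO)=217/6, d(FKX,R)=68/3, d(FKX,Z)=36
step 4: merge (FKX,R) at d=68/3; branch lengths FKX→17/6, R→34/3; new cluster FKRX
  updated: d(FKRX,M)=121/4, d(FKRX,NO)=141/4, d(FKRX,Z)=139/4
step 5: merge (M,NO) at d=55/2; branch lengths M→55/4, NO→23/4; new cluster MNO
  updated: d(FKRX,MNO)=403/12, d(MNO,Z)=106/3
step 6: merge (FKRX,MNO) at d=403/12; branch lengths FKRX→131/24, MNO→73/24; new cluster FKMNORX
  updated: d(FKMNORX,Z)=35
step 7: merge (FKMNORX,Z) at d=35; branch lengths FKMNORX→17/24, Z→35/2; new cluster FKMNORXZ
final tree: (((((F:11/2,X:11/2):3,K:17/2):17/6,R:34/3):131/24,(M:55/4,(N:8,O:8):23/4):73/24):17/24,Z:35/2)
total length: 791/8

M,NO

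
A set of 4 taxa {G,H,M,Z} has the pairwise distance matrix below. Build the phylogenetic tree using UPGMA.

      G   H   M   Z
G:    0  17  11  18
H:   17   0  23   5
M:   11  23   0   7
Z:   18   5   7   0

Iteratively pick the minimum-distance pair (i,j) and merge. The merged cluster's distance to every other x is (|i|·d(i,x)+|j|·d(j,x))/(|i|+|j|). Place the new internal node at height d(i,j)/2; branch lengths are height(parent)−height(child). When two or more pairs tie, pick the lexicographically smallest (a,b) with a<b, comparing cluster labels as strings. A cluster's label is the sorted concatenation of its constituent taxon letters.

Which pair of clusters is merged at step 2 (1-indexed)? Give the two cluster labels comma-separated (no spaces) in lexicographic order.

step 1: merge (H,Z) at d=5; branch lengths H→5/2, Z→5/2; new cluster HZ
  updated: d(G,HZ)=35/2, d(HZ,M)=15
step 2: merge (G,M) at d=11; branch lengths G→11/2, M→11/2; new cluster GM
  updated: d(GM,HZ)=65/4
step 3: merge (GM,HZ) at d=65/4; branch lengths GM→21/8, HZ→45/8; new cluster GHMZ
final tree: ((G:11/2,M:11/2):21/8,(H:5/2,Z:5/2):45/8)
total length: 97/4

G,M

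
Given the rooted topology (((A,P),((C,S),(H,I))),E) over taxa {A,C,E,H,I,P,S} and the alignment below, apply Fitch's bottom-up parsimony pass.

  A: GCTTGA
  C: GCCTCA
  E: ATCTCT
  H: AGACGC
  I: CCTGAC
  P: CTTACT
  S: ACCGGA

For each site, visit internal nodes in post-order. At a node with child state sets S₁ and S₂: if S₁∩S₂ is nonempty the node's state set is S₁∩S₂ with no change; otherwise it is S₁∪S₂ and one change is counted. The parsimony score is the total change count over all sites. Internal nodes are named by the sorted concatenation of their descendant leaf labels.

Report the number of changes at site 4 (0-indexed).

[col 0] AP: children A:{G}, P:{C} ∪→ {C,G}; cost 1
[col 0] CS: children C:{G}, S:{A} ∪→ {A,G}; cost 1
[col 0] HI: children H:{A}, I:{C} ∪→ {A,C}; cost 1
[col 0] CHIS: children CS:{A,G}, HI:{A,C} ∩→ {A}; cost 0
[col 0] ACHIPS: children AP:{C,G}, CHIS:{A} ∪→ {A,C,G}; cost 1
[col 0] ACEHIPS: children ACHIPS:{A,C,G}, E:{A} ∩→ {A}; cost 0
[col 1] AP: children A:{C}, P:{T} ∪→ {C,T}; cost 1
[col 1] CS: children C:{C}, S:{C} ∩→ {C}; cost 0
[col 1] HI: children H:{G}, I:{C} ∪→ {C,G}; cost 1
[col 1] CHIS: children CS:{C}, HI:{C,G} ∩→ {C}; cost 0
[col 1] ACHIPS: children AP:{C,T}, CHIS:{C} ∩→ {C}; cost 0
[col 1] ACEHIPS: children ACHIPS:{C}, E:{T} ∪→ {C,T}; cost 1
[col 2] AP: children A:{T}, P:{T} ∩→ {T}; cost 0
[col 2] CS: children C:{C}, S:{C} ∩→ {C}; cost 0
[col 2] HI: children H:{A}, I:{T} ∪→ {A,T}; cost 1
[col 2] CHIS: children CS:{C}, HI:{A,T} ∪→ {A,C,T}; cost 1
[col 2] ACHIPS: children AP:{T}, CHIS:{A,C,T} ∩→ {T}; cost 0
[col 2] ACEHIPS: children ACHIPS:{T}, E:{C} ∪→ {C,T}; cost 1
[col 3] AP: children A:{T}, P:{A} ∪→ {A,T}; cost 1
[col 3] CS: children C:{T}, S:{G} ∪→ {G,T}; cost 1
[col 3] HI: children H:{C}, I:{G} ∪→ {C,G}; cost 1
[col 3] CHIS: children CS:{G,T}, HI:{C,G} ∩→ {G}; cost 0
[col 3] ACHIPS: children AP:{A,T}, CHIS:{G} ∪→ {A,G,T}; cost 1
[col 3] ACEHIPS: children ACHIPS:{A,G,T}, E:{T} ∩→ {T}; cost 0
[col 4] AP: children A:{G}, P:{C} ∪→ {C,G}; cost 1
[col 4] CS: children C:{C}, S:{G} ∪→ {C,G}; cost 1
[col 4] HI: children H:{G}, I:{A} ∪→ {A,G}; cost 1
[col 4] CHIS: children CS:{C,G}, HI:{A,G} ∩→ {G}; cost 0
[col 4] ACHIPS: children AP:{C,G}, CHIS:{G} ∩→ {G}; cost 0
[col 4] ACEHIPS: children ACHIPS:{G}, E:{C} ∪→ {C,G}; cost 1
[col 5] AP: children A:{A}, P:{T} ∪→ {A,T}; cost 1
[col 5] CS: children C:{A}, S:{A} ∩→ {A}; cost 0
[col 5] HI: children H:{C}, I:{C} ∩→ {C}; cost 0
[col 5] CHIS: children CS:{A}, HI:{C} ∪→ {A,C}; cost 1
[col 5] ACHIPS: children AP:{A,T}, CHIS:{A,C} ∩→ {A}; cost 0
[col 5] ACEHIPS: children ACHIPS:{A}, E:{T} ∪→ {A,T}; cost 1
per-site changes: [4, 3, 3, 4, 4, 3]; total = 21

4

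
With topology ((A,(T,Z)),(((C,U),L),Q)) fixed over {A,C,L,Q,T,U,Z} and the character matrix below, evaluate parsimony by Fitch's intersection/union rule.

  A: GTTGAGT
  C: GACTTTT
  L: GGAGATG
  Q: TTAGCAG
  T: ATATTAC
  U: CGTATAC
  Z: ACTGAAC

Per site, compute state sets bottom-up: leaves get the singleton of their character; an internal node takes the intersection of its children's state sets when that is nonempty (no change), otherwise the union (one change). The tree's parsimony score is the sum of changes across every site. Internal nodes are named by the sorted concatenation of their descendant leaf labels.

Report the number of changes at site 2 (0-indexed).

site 0, node TZ: T={A} ∩ Z={A} → {A} (+0)
site 0, node ATZ: A={G} ∪ TZ={A} → {A,G} (+1)
site 0, node CU: C={G} ∪ U={C} → {C,G} (+1)
site 0, node CLU: CU={C,G} ∩ L={G} → {G} (+0)
site 0, node CLQU: CLU={G} ∪ Q={T} → {G,T} (+1)
site 0, node ACLQTUZ: ATZ={A,G} ∩ CLQU={G,T} → {G} (+0)
site 1, node TZ: T={T} ∪ Z={C} → {C,T} (+1)
site 1, node ATZ: A={T} ∩ TZ={C,T} → {T} (+0)
site 1, node CU: C={A} ∪ U={G} → {A,G} (+1)
site 1, node CLU: CU={A,G} ∩ L={G} → {G} (+0)
site 1, node CLQU: CLU={G} ∪ Q={T} → {G,T} (+1)
site 1, node ACLQTUZ: ATZ={T} ∩ CLQU={G,T} → {T} (+0)
site 2, node TZ: T={A} ∪ Z={T} → {A,T} (+1)
site 2, node ATZ: A={T} ∩ TZ={A,T} → {T} (+0)
site 2, node CU: C={C} ∪ U={T} → {C,T} (+1)
site 2, node CLU: CU={C,T} ∪ L={A} → {A,C,T} (+1)
site 2, node CLQU: CLU={A,C,T} ∩ Q={A} → {A} (+0)
site 2, node ACLQTUZ: ATZ={T} ∪ CLQU={A} → {A,T} (+1)
site 3, node TZ: T={T} ∪ Z={G} → {G,T} (+1)
site 3, node ATZ: A={G} ∩ TZ={G,T} → {G} (+0)
site 3, node CU: C={T} ∪ U={A} → {A,T} (+1)
site 3, node CLU: CU={A,T} ∪ L={G} → {A,G,T} (+1)
site 3, node CLQU: CLU={A,G,T} ∩ Q={G} → {G} (+0)
site 3, node ACLQTUZ: ATZ={G} ∩ CLQU={G} → {G} (+0)
site 4, node TZ: T={T} ∪ Z={A} → {A,T} (+1)
site 4, node ATZ: A={A} ∩ TZ={A,T} → {A} (+0)
site 4, node CU: C={T} ∩ U={T} → {T} (+0)
site 4, node CLU: CU={T} ∪ L={A} → {A,T} (+1)
site 4, node CLQU: CLU={A,T} ∪ Q={C} → {A,C,T} (+1)
site 4, node ACLQTUZ: ATZ={A} ∩ CLQU={A,C,T} → {A} (+0)
site 5, node TZ: T={A} ∩ Z={A} → {A} (+0)
site 5, node ATZ: A={G} ∪ TZ={A} → {A,G} (+1)
site 5, node CU: C={T} ∪ U={A} → {A,T} (+1)
site 5, node CLU: CU={A,T} ∩ L={T} → {T} (+0)
site 5, node CLQU: CLU={T} ∪ Q={A} → {A,T} (+1)
site 5, node ACLQTUZ: ATZ={A,G} ∩ CLQU={A,T} → {A} (+0)
site 6, node TZ: T={C} ∩ Z={C} → {C} (+0)
site 6, node ATZ: A={T} ∪ TZ={C} → {C,T} (+1)
site 6, node CU: C={T} ∪ U={C} → {C,T} (+1)
site 6, node CLU: CU={C,T} ∪ L={G} → {C,G,T} (+1)
site 6, node CLQU: CLU={C,G,T} ∩ Q={G} → {G} (+0)
site 6, node ACLQTUZ: ATZ={C,T} ∪ CLQU={G} → {C,G,T} (+1)
per-site changes: [3, 3, 4, 3, 3, 3, 4]; total = 23

4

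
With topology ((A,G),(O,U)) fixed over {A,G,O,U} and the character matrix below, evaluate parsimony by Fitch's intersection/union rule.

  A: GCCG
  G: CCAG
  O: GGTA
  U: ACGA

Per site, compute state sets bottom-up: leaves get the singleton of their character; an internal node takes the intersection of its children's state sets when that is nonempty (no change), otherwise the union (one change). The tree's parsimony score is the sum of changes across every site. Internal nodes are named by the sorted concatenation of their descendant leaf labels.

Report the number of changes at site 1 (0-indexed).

AG@0: {G} ∪ {C} = {C,G} (union, +1)
OU@0: {G} ∪ {A} = {A,G} (union, +1)
AGOU@0: {C,G} ∩ {A,G} = {G} (intersection, +0)
AG@1: {C} ∩ {C} = {C} (intersection, +0)
OU@1: {G} ∪ {C} = {C,G} (union, +1)
AGOU@1: {C} ∩ {C,G} = {C} (intersection, +0)
AG@2: {C} ∪ {A} = {A,C} (union, +1)
OU@2: {T} ∪ {G} = {G,T} (union, +1)
AGOU@2: {A,C} ∪ {G,T} = {A,C,G,T} (union, +1)
AG@3: {G} ∩ {G} = {G} (intersection, +0)
OU@3: {A} ∩ {A} = {A} (intersection, +0)
AGOU@3: {G} ∪ {A} = {A,G} (union, +1)
per-site changes: [2, 1, 3, 1]; total = 7

1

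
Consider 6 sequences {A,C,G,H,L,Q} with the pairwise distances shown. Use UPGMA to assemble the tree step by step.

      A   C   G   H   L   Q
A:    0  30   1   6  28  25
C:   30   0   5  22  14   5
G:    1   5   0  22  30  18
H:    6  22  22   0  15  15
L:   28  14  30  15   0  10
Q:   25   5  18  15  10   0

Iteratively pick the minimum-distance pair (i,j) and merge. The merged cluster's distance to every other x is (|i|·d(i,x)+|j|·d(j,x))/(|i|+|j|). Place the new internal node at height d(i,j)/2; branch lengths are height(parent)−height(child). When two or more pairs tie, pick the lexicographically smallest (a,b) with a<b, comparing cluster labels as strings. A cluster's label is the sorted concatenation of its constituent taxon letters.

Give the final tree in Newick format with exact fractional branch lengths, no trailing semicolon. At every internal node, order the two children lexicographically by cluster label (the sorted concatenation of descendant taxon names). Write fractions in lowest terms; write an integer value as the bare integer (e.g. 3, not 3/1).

1. join A+G (d=1) ⇒ AG; edges |A|=1/2, |G|=1/2
  updated: d(AG,C)=35/2, d(AG,H)=14, d(AG,L)=29, d(AG,Q)=43/2
2. join C+Q (d=5) ⇒ CQ; edges |C|=5/2, |Q|=5/2
  updated: d(AG,CQ)=39/2, d(CQ,H)=37/2, d(CQ,L)=12
3. join CQ+L (d=12) ⇒ CLQ; edges |CQ|=7/2, |L|=6
  updated: d(AG,CLQ)=68/3, d(CLQ,H)=52/3
4. join AG+H (d=14) ⇒ AGH; edges |AG|=13/2, |H|=7
  updated: d(AGH,CLQ)=188/9
5. join AGH+CLQ (d=188/9) ⇒ ACGHLQ; edges |AGH|=31/9, |CLQ|=40/9
final tree: (((A:1/2,G:1/2):13/2,H:7):31/9,((C:5/2,Q:5/2):7/2,L:6):40/9)
total length: 332/9

(((A:1/2,G:1/2):13/2,H:7):31/9,((C:5/2,Q:5/2):7/2,L:6):40/9)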